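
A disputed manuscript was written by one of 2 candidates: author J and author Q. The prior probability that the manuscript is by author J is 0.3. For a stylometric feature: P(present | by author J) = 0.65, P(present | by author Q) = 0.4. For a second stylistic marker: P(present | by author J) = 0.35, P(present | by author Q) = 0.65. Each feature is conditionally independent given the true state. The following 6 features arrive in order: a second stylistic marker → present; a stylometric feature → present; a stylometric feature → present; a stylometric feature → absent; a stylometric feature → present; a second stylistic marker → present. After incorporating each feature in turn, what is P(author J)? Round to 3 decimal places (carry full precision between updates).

After a second stylistic marker='present': P(author J) = 0.35·0.3000 / (0.35·0.3000 + 0.65·0.7000) ≈ 0.1875
After a stylometric feature='present': P(author J) = 0.65·0.1875 / (0.65·0.1875 + 0.4·0.8125) ≈ 0.2727
After a stylometric feature='present': P(author J) = 0.65·0.2727 / (0.65·0.2727 + 0.4·0.7273) ≈ 0.3786
After a stylometric feature='absent': P(author J) = 0.35·0.3786 / (0.35·0.3786 + 0.6·0.6214) ≈ 0.2622
After a stylometric feature='present': P(author J) = 0.65·0.2622 / (0.65·0.2622 + 0.4·0.7378) ≈ 0.3661
After a second stylistic marker='present': P(author J) = 0.35·0.3661 / (0.35·0.3661 + 0.65·0.6339) ≈ 0.2372

0.237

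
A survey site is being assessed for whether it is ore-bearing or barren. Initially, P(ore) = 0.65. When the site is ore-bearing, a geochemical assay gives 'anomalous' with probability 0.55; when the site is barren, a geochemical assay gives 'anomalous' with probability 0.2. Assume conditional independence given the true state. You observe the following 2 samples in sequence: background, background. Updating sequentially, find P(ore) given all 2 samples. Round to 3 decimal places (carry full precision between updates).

0.370

After 'background': P(ore) = 0.45·0.6500 / (0.45·0.6500 + 0.8·0.3500) ≈ 0.5109
After 'background': P(ore) = 0.45·0.5109 / (0.45·0.5109 + 0.8·0.4891) ≈ 0.3701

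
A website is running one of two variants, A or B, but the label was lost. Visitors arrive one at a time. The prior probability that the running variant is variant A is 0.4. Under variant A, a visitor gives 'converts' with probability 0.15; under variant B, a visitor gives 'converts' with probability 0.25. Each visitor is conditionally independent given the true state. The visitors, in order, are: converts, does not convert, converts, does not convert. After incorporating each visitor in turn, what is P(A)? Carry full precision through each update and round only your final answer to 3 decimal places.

After 'converts': P(A) = 0.15·0.4000 / (0.15·0.4000 + 0.25·0.6000) ≈ 0.2857
After 'does not convert': P(A) = 0.85·0.2857 / (0.85·0.2857 + 0.75·0.7143) ≈ 0.3119
After 'converts': P(A) = 0.15·0.3119 / (0.15·0.3119 + 0.25·0.6881) ≈ 0.2138
After 'does not convert': P(A) = 0.85·0.2138 / (0.85·0.2138 + 0.75·0.7862) ≈ 0.2356

0.236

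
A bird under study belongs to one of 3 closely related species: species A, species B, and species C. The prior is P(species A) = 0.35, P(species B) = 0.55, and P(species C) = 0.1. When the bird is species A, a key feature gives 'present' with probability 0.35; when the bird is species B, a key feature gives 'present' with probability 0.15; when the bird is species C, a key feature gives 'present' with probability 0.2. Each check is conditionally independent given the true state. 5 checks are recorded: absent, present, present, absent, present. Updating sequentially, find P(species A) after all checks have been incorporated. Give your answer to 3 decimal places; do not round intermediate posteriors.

After 'absent': normaliser = 0.65·0.3500 + 0.85·0.5500 + 0.8·0.1000; P(species A) ≈ 0.2935, P(species B) ≈ 0.6032, P(species C) ≈ 0.1032
After 'present': normaliser = 0.35·0.2935 + 0.15·0.6032 + 0.2·0.1032; P(species A) ≈ 0.4804, P(species B) ≈ 0.4231, P(species C) ≈ 0.0965
After 'present': normaliser = 0.35·0.4804 + 0.15·0.4231 + 0.2·0.0965; P(species A) ≈ 0.6701, P(species B) ≈ 0.2529, P(species C) ≈ 0.0769
After 'absent': normaliser = 0.65·0.6701 + 0.85·0.2529 + 0.8·0.0769; P(species A) ≈ 0.6117, P(species B) ≈ 0.3019, P(species C) ≈ 0.0864
After 'present': normaliser = 0.35·0.6117 + 0.15·0.3019 + 0.2·0.0864; P(species A) ≈ 0.7738, P(species B) ≈ 0.1637, P(species C) ≈ 0.0625

0.774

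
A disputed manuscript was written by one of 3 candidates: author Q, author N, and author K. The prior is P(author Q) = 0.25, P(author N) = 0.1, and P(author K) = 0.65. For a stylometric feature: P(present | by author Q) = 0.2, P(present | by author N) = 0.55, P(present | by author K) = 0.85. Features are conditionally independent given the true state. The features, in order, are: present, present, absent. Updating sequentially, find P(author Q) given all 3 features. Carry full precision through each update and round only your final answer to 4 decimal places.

0.0869

Each posterior becomes the prior for the next update.
After 'present': normaliser = 0.2·0.2500 + 0.55·0.1000 + 0.85·0.6500; P(author Q) ≈ 0.0760, P(author N) ≈ 0.0837, P(author K) ≈ 0.8403
After 'present': normaliser = 0.2·0.0760 + 0.55·0.0837 + 0.85·0.8403; P(author Q) ≈ 0.0196, P(author N) ≈ 0.0593, P(author K) ≈ 0.9211
After 'absent': normaliser = 0.8·0.0196 + 0.45·0.0593 + 0.15·0.9211; P(author Q) ≈ 0.0869, P(author N) ≈ 0.1479, P(author K) ≈ 0.7652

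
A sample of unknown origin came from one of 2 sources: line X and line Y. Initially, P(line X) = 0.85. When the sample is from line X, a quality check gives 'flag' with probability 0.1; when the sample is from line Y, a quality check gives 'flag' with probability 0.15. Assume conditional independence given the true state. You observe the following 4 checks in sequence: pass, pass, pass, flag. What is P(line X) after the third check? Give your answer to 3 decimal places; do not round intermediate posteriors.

0.871

After 'pass': P(line X) = 0.9·0.8500 / (0.9·0.8500 + 0.85·0.1500) ≈ 0.8571
After 'pass': P(line X) = 0.9·0.8571 / (0.9·0.8571 + 0.85·0.1429) ≈ 0.8640
After 'pass': P(line X) = 0.9·0.8640 / (0.9·0.8640 + 0.85·0.1360) ≈ 0.8706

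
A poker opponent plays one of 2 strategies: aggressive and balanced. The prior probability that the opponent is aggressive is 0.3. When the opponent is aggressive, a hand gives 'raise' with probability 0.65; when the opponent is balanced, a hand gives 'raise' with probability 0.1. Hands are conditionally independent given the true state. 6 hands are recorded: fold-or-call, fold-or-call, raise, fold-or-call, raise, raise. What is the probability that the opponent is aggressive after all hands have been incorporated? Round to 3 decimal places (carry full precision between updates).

Apply Bayes' rule sequentially, carrying P(aggressive) forward.
After 'fold-or-call': P(aggressive) = 0.35·0.3000 / (0.35·0.3000 + 0.9·0.7000) ≈ 0.1429
After 'fold-or-call': P(aggressive) = 0.35·0.1429 / (0.35·0.1429 + 0.9·0.8571) ≈ 0.0609
After 'raise': P(aggressive) = 0.65·0.0609 / (0.65·0.0609 + 0.1·0.9391) ≈ 0.2964
After 'fold-or-call': P(aggressive) = 0.35·0.2964 / (0.35·0.2964 + 0.9·0.7036) ≈ 0.1408
After 'raise': P(aggressive) = 0.65·0.1408 / (0.65·0.1408 + 0.1·0.8592) ≈ 0.5157
After 'raise': P(aggressive) = 0.65·0.5157 / (0.65·0.5157 + 0.1·0.4843) ≈ 0.8738

0.874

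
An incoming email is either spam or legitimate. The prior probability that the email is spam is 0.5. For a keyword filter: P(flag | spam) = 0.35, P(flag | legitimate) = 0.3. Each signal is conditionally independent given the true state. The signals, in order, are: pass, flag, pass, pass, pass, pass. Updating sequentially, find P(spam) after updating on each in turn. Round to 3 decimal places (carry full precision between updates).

0.446

Each posterior becomes the prior for the next update.
After 'pass': P(spam) = 0.65·0.5000 / (0.65·0.5000 + 0.7·0.5000) ≈ 0.4815
After 'flag': P(spam) = 0.35·0.4815 / (0.35·0.4815 + 0.3·0.5185) ≈ 0.5200
After 'pass': P(spam) = 0.65·0.5200 / (0.65·0.5200 + 0.7·0.4800) ≈ 0.5015
After 'pass': P(spam) = 0.65·0.5015 / (0.65·0.5015 + 0.7·0.4985) ≈ 0.4830
After 'pass': P(spam) = 0.65·0.4830 / (0.65·0.4830 + 0.7·0.5170) ≈ 0.4645
After 'pass': P(spam) = 0.65·0.4645 / (0.65·0.4645 + 0.7·0.5355) ≈ 0.4461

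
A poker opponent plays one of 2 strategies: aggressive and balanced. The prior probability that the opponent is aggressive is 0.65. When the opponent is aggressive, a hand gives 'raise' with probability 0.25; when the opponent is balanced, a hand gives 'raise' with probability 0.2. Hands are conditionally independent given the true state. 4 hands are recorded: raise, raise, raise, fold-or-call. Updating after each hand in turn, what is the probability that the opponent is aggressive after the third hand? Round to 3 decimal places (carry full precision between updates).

0.784

After 'raise': P(aggressive) = 0.25·0.6500 / (0.25·0.6500 + 0.2·0.3500) ≈ 0.6989
After 'raise': P(aggressive) = 0.25·0.6989 / (0.25·0.6989 + 0.2·0.3011) ≈ 0.7437
After 'raise': P(aggressive) = 0.25·0.7437 / (0.25·0.7437 + 0.2·0.2563) ≈ 0.7839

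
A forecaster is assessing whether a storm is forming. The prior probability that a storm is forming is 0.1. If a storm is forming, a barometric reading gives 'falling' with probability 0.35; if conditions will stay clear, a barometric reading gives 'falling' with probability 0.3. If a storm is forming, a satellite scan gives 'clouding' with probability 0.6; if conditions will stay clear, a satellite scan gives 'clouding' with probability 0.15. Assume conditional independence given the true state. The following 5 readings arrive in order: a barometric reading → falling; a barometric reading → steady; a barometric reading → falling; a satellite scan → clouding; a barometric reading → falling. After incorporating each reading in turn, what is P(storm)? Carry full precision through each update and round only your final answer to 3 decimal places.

After a barometric reading='falling': P(storm) = 0.35·0.1000 / (0.35·0.1000 + 0.3·0.9000) ≈ 0.1148
After a barometric reading='steady': P(storm) = 0.65·0.1148 / (0.65·0.1148 + 0.7·0.8852) ≈ 0.1074
After a barometric reading='falling': P(storm) = 0.35·0.1074 / (0.35·0.1074 + 0.3·0.8926) ≈ 0.1231
After a satellite scan='clouding': P(storm) = 0.6·0.1231 / (0.6·0.1231 + 0.15·0.8769) ≈ 0.3597
After a barometric reading='falling': P(storm) = 0.35·0.3597 / (0.35·0.3597 + 0.3·0.6403) ≈ 0.3959

0.396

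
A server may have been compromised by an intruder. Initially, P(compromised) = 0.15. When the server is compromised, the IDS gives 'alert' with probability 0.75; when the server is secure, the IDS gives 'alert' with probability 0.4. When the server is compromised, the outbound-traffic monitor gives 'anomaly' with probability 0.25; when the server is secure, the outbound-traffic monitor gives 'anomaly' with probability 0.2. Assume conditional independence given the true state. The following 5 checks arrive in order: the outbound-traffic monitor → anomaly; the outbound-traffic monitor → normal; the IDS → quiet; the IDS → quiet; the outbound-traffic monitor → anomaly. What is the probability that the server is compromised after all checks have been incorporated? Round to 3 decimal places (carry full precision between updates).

0.043

Apply Bayes' rule sequentially, carrying P(compromised) forward.
After the outbound-traffic monitor='anomaly': P(compromised) = 0.25·0.1500 / (0.25·0.1500 + 0.2·0.8500) ≈ 0.1807
After the outbound-traffic monitor='normal': P(compromised) = 0.75·0.1807 / (0.75·0.1807 + 0.8·0.8193) ≈ 0.1714
After the IDS='quiet': P(compromised) = 0.25·0.1714 / (0.25·0.1714 + 0.6·0.8286) ≈ 0.0793
After the IDS='quiet': P(compromised) = 0.25·0.0793 / (0.25·0.0793 + 0.6·0.9207) ≈ 0.0347
After the outbound-traffic monitor='anomaly': P(compromised) = 0.25·0.0347 / (0.25·0.0347 + 0.2·0.9653) ≈ 0.0430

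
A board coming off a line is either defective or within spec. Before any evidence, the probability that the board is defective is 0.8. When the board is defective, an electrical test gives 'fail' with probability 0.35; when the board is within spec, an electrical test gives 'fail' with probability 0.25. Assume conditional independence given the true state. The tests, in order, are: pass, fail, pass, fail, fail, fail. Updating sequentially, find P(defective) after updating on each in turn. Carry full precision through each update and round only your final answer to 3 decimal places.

0.920

Apply Bayes' rule sequentially, carrying P(defective) forward.
After 'pass': P(defective) = 0.65·0.8000 / (0.65·0.8000 + 0.75·0.2000) ≈ 0.7761
After 'fail': P(defective) = 0.35·0.7761 / (0.35·0.7761 + 0.25·0.2239) ≈ 0.8292
After 'pass': P(defective) = 0.65·0.8292 / (0.65·0.8292 + 0.75·0.1708) ≈ 0.8079
After 'fail': P(defective) = 0.35·0.8079 / (0.35·0.8079 + 0.25·0.1921) ≈ 0.8548
After 'fail': P(defective) = 0.35·0.8548 / (0.35·0.8548 + 0.25·0.1452) ≈ 0.8918
After 'fail': P(defective) = 0.35·0.8918 / (0.35·0.8918 + 0.25·0.1082) ≈ 0.9203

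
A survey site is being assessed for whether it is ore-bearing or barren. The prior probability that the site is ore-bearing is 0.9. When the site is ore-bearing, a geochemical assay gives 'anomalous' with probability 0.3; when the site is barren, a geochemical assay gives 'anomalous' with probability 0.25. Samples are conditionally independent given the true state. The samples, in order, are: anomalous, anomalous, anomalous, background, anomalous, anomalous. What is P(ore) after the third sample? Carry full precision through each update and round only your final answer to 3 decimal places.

0.940

After 'anomalous': P(ore) = 0.3·0.9000 / (0.3·0.9000 + 0.25·0.1000) ≈ 0.9153
After 'anomalous': P(ore) = 0.3·0.9153 / (0.3·0.9153 + 0.25·0.0847) ≈ 0.9284
After 'anomalous': P(ore) = 0.3·0.9284 / (0.3·0.9284 + 0.25·0.0716) ≈ 0.9396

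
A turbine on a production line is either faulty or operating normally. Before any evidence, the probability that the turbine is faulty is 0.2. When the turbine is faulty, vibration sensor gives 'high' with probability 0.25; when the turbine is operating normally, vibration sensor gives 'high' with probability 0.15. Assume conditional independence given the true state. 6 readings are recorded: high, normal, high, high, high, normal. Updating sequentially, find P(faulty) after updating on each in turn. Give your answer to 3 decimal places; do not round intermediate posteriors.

0.600

After 'high': P(faulty) = 0.25·0.2000 / (0.25·0.2000 + 0.15·0.8000) ≈ 0.2941
After 'normal': P(faulty) = 0.75·0.2941 / (0.75·0.2941 + 0.85·0.7059) ≈ 0.2688
After 'high': P(faulty) = 0.25·0.2688 / (0.25·0.2688 + 0.15·0.7312) ≈ 0.3799
After 'high': P(faulty) = 0.25·0.3799 / (0.25·0.3799 + 0.15·0.6201) ≈ 0.5053
After 'high': P(faulty) = 0.25·0.5053 / (0.25·0.5053 + 0.15·0.4947) ≈ 0.6299
After 'normal': P(faulty) = 0.75·0.6299 / (0.75·0.6299 + 0.85·0.3701) ≈ 0.6003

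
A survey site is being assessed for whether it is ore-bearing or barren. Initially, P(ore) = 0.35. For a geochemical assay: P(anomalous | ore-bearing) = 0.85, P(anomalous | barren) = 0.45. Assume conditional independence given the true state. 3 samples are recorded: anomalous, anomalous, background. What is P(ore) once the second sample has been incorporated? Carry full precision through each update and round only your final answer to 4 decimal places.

After 'anomalous': P(ore) = 0.85·0.3500 / (0.85·0.3500 + 0.45·0.6500) ≈ 0.5042
After 'anomalous': P(ore) = 0.85·0.5042 / (0.85·0.5042 + 0.45·0.4958) ≈ 0.6577

0.6577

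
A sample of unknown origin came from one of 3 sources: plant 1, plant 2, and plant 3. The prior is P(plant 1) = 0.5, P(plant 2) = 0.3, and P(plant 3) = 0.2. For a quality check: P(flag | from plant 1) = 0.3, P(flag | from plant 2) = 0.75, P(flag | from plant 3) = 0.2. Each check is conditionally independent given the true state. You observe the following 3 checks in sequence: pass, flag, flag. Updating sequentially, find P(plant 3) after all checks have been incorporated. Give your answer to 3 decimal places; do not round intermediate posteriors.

Apply Bayes' rule sequentially, carrying P(plant 3) forward.
After 'pass': normaliser = 0.7·0.5000 + 0.25·0.3000 + 0.8·0.2000; P(plant 1) ≈ 0.5983, P(plant 2) ≈ 0.1282, P(plant 3) ≈ 0.2735
After 'flag': normaliser = 0.3·0.5983 + 0.75·0.1282 + 0.2·0.2735; P(plant 1) ≈ 0.5433, P(plant 2) ≈ 0.2911, P(plant 3) ≈ 0.1656
After 'flag': normaliser = 0.3·0.5433 + 0.75·0.2911 + 0.2·0.1656; P(plant 1) ≈ 0.3933, P(plant 2) ≈ 0.5268, P(plant 3) ≈ 0.0799

0.080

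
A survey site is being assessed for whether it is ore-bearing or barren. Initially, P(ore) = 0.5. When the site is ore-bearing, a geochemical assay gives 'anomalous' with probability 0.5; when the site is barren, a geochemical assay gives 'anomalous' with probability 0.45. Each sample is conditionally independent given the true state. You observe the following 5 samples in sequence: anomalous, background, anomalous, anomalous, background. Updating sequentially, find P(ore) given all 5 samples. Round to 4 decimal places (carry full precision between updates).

0.5313

Each posterior becomes the prior for the next update.
After 'anomalous': P(ore) = 0.5·0.5000 / (0.5·0.5000 + 0.45·0.5000) ≈ 0.5263
After 'background': P(ore) = 0.5·0.5263 / (0.5·0.5263 + 0.55·0.4737) ≈ 0.5025
After 'anomalous': P(ore) = 0.5·0.5025 / (0.5·0.5025 + 0.45·0.4975) ≈ 0.5288
After 'anomalous': P(ore) = 0.5·0.5288 / (0.5·0.5288 + 0.45·0.4712) ≈ 0.5550
After 'background': P(ore) = 0.5·0.5550 / (0.5·0.5550 + 0.55·0.4450) ≈ 0.5313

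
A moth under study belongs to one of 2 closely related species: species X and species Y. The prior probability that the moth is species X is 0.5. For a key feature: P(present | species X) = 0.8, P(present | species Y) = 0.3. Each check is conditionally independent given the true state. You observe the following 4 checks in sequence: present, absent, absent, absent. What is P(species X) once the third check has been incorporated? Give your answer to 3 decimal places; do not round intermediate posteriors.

0.179

After 'present': P(species X) = 0.8·0.5000 / (0.8·0.5000 + 0.3·0.5000) ≈ 0.7273
After 'absent': P(species X) = 0.2·0.7273 / (0.2·0.7273 + 0.7·0.2727) ≈ 0.4324
After 'absent': P(species X) = 0.2·0.4324 / (0.2·0.4324 + 0.7·0.5676) ≈ 0.1788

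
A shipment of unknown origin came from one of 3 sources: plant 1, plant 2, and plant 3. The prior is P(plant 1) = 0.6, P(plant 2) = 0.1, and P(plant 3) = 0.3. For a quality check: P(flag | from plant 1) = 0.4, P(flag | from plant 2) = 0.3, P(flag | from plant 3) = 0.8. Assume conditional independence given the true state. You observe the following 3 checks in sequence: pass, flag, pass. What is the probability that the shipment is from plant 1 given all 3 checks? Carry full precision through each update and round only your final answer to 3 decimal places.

Apply Bayes' rule sequentially, carrying P(plant 1) forward.
After 'pass': normaliser = 0.6·0.6000 + 0.7·0.1000 + 0.2·0.3000; P(plant 1) ≈ 0.7347, P(plant 2) ≈ 0.1429, P(plant 3) ≈ 0.1224
After 'flag': normaliser = 0.4·0.7347 + 0.3·0.1429 + 0.8·0.1224; P(plant 1) ≈ 0.6761, P(plant 2) ≈ 0.0986, P(plant 3) ≈ 0.2254
After 'pass': normaliser = 0.6·0.6761 + 0.7·0.0986 + 0.2·0.2254; P(plant 1) ≈ 0.7805, P(plant 2) ≈ 0.1328, P(plant 3) ≈ 0.0867

0.780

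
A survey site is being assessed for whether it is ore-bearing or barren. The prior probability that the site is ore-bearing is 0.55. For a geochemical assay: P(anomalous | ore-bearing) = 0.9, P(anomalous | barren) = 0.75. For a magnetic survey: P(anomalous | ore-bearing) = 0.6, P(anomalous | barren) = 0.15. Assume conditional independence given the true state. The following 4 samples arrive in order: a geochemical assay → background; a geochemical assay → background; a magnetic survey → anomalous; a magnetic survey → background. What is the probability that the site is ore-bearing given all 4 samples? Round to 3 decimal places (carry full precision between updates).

After a geochemical assay='background': P(ore) = 0.1·0.5500 / (0.1·0.5500 + 0.25·0.4500) ≈ 0.3284
After a geochemical assay='background': P(ore) = 0.1·0.3284 / (0.1·0.3284 + 0.25·0.6716) ≈ 0.1636
After a magnetic survey='anomalous': P(ore) = 0.6·0.1636 / (0.6·0.1636 + 0.15·0.8364) ≈ 0.4389
After a magnetic survey='background': P(ore) = 0.4·0.4389 / (0.4·0.4389 + 0.85·0.5611) ≈ 0.2691

0.269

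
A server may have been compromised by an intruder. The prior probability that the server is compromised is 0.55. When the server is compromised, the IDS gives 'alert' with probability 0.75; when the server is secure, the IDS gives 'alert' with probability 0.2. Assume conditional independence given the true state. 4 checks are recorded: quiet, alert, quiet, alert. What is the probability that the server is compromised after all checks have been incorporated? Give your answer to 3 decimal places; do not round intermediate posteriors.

Apply Bayes' rule sequentially, carrying P(compromised) forward.
After 'quiet': P(compromised) = 0.25·0.5500 / (0.25·0.5500 + 0.8·0.4500) ≈ 0.2764
After 'alert': P(compromised) = 0.75·0.2764 / (0.75·0.2764 + 0.2·0.7236) ≈ 0.5889
After 'quiet': P(compromised) = 0.25·0.5889 / (0.25·0.5889 + 0.8·0.4111) ≈ 0.3092
After 'alert': P(compromised) = 0.75·0.3092 / (0.75·0.3092 + 0.2·0.6908) ≈ 0.6267

0.627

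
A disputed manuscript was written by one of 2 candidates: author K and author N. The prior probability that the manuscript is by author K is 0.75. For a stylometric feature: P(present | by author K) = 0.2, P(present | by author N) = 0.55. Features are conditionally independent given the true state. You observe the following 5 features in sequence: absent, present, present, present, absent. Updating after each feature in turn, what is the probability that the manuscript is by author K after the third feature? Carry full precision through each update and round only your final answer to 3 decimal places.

0.414

After 'absent': P(author K) = 0.8·0.7500 / (0.8·0.7500 + 0.45·0.2500) ≈ 0.8421
After 'present': P(author K) = 0.2·0.8421 / (0.2·0.8421 + 0.55·0.1579) ≈ 0.6598
After 'present': P(author K) = 0.2·0.6598 / (0.2·0.6598 + 0.55·0.3402) ≈ 0.4136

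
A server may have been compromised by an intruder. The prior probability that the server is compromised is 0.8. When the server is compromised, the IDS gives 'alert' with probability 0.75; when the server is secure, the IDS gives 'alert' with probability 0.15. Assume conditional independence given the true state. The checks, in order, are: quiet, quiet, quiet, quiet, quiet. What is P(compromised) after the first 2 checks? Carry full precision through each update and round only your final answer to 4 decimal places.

0.2571

Apply Bayes' rule sequentially, carrying P(compromised) forward.
After 'quiet': P(compromised) = 0.25·0.8000 / (0.25·0.8000 + 0.85·0.2000) ≈ 0.5405
After 'quiet': P(compromised) = 0.25·0.5405 / (0.25·0.5405 + 0.85·0.4595) ≈ 0.2571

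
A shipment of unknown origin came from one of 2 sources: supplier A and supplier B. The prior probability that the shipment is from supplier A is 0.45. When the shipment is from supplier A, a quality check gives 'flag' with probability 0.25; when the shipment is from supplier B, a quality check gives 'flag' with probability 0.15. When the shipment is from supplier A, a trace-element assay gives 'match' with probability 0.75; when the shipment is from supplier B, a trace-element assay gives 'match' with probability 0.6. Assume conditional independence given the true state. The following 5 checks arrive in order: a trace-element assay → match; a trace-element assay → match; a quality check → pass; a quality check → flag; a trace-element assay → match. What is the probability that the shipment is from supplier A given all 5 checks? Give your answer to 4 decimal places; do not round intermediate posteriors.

Apply Bayes' rule sequentially, carrying P(supplier A) forward.
After a trace-element assay='match': P(supplier A) = 0.75·0.4500 / (0.75·0.4500 + 0.6·0.5500) ≈ 0.5056
After a trace-element assay='match': P(supplier A) = 0.75·0.5056 / (0.75·0.5056 + 0.6·0.4944) ≈ 0.5611
After a quality check='pass': P(supplier A) = 0.75·0.5611 / (0.75·0.5611 + 0.85·0.4389) ≈ 0.5301
After a quality check='flag': P(supplier A) = 0.25·0.5301 / (0.25·0.5301 + 0.15·0.4699) ≈ 0.6528
After a trace-element assay='match': P(supplier A) = 0.75·0.6528 / (0.75·0.6528 + 0.6·0.3472) ≈ 0.7015

0.7015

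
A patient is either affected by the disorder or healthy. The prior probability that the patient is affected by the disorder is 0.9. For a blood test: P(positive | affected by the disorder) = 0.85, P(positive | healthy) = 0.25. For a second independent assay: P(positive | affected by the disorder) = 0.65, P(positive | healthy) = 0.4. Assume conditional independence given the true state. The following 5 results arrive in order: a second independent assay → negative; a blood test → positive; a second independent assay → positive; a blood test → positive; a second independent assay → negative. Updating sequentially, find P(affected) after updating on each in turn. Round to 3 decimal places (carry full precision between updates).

0.983

After a second independent assay='negative': P(affected) = 0.35·0.9000 / (0.35·0.9000 + 0.6·0.1000) ≈ 0.8400
After a blood test='positive': P(affected) = 0.85·0.8400 / (0.85·0.8400 + 0.25·0.1600) ≈ 0.9469
After a second independent assay='positive': P(affected) = 0.65·0.9469 / (0.65·0.9469 + 0.4·0.0531) ≈ 0.9667
After a blood test='positive': P(affected) = 0.85·0.9667 / (0.85·0.9667 + 0.25·0.0333) ≈ 0.9900
After a second independent assay='negative': P(affected) = 0.35·0.9900 / (0.35·0.9900 + 0.6·0.0100) ≈ 0.9829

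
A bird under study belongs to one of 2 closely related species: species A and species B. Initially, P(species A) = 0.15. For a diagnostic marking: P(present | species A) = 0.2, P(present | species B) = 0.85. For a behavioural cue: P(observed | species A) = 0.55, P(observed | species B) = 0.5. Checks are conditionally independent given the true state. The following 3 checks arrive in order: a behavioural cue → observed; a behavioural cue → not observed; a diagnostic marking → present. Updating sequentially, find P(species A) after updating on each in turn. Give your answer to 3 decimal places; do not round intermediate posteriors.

After a behavioural cue='observed': P(species A) = 0.55·0.1500 / (0.55·0.1500 + 0.5·0.8500) ≈ 0.1626
After a behavioural cue='not observed': P(species A) = 0.45·0.1626 / (0.45·0.1626 + 0.5·0.8374) ≈ 0.1487
After a diagnostic marking='present': P(species A) = 0.2·0.1487 / (0.2·0.1487 + 0.85·0.8513) ≈ 0.0395

0.039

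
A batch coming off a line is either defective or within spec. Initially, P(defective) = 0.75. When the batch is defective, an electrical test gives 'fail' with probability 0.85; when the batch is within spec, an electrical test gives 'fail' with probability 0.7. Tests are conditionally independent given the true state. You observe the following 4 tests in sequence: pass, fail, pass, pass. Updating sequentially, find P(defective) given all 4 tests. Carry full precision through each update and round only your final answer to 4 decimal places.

0.3129

After 'pass': P(defective) = 0.15·0.7500 / (0.15·0.7500 + 0.3·0.2500) ≈ 0.6000
After 'fail': P(defective) = 0.85·0.6000 / (0.85·0.6000 + 0.7·0.4000) ≈ 0.6456
After 'pass': P(defective) = 0.15·0.6456 / (0.15·0.6456 + 0.3·0.3544) ≈ 0.4766
After 'pass': P(defective) = 0.15·0.4766 / (0.15·0.4766 + 0.3·0.5234) ≈ 0.3129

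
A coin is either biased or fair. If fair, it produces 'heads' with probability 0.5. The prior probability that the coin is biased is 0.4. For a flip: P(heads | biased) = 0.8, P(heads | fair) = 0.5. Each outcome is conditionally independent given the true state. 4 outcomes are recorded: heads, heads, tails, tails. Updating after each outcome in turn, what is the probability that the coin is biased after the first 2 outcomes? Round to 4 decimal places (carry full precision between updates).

0.6305

Apply Bayes' rule sequentially, carrying P(biased) forward.
After 'heads': P(biased) = 0.8·0.4000 / (0.8·0.4000 + 0.5·0.6000) ≈ 0.5161
After 'heads': P(biased) = 0.8·0.5161 / (0.8·0.5161 + 0.5·0.4839) ≈ 0.6305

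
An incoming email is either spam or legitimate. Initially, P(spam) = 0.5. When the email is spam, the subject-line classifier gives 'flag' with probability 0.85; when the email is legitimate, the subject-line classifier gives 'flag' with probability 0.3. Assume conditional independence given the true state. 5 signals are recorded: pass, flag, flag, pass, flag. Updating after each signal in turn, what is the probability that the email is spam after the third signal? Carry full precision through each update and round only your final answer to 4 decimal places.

0.6324

After 'pass': P(spam) = 0.15·0.5000 / (0.15·0.5000 + 0.7·0.5000) ≈ 0.1765
After 'flag': P(spam) = 0.85·0.1765 / (0.85·0.1765 + 0.3·0.8235) ≈ 0.3778
After 'flag': P(spam) = 0.85·0.3778 / (0.85·0.3778 + 0.3·0.6222) ≈ 0.6324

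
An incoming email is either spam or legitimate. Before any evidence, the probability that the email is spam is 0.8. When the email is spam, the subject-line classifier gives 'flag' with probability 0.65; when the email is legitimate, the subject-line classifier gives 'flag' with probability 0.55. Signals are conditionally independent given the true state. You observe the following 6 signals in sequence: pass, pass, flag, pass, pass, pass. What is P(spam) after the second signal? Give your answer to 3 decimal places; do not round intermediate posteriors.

After 'pass': P(spam) = 0.35·0.8000 / (0.35·0.8000 + 0.45·0.2000) ≈ 0.7568
After 'pass': P(spam) = 0.35·0.7568 / (0.35·0.7568 + 0.45·0.2432) ≈ 0.7076

0.708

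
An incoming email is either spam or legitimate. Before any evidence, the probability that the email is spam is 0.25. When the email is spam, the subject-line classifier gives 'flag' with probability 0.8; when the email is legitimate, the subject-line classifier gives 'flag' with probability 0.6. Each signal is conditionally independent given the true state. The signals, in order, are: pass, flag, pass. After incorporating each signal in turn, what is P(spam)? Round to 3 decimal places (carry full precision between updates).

After 'pass': P(spam) = 0.2·0.2500 / (0.2·0.2500 + 0.4·0.7500) ≈ 0.1429
After 'flag': P(spam) = 0.8·0.1429 / (0.8·0.1429 + 0.6·0.8571) ≈ 0.1818
After 'pass': P(spam) = 0.2·0.1818 / (0.2·0.1818 + 0.4·0.8182) ≈ 0.1000

0.100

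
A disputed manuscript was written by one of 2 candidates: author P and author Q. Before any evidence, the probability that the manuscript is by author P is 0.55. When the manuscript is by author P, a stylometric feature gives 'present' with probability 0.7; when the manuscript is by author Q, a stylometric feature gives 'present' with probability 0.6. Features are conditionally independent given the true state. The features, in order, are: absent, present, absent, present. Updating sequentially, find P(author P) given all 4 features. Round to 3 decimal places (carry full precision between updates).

0.483

After 'absent': P(author P) = 0.3·0.5500 / (0.3·0.5500 + 0.4·0.4500) ≈ 0.4783
After 'present': P(author P) = 0.7·0.4783 / (0.7·0.4783 + 0.6·0.5217) ≈ 0.5168
After 'absent': P(author P) = 0.3·0.5168 / (0.3·0.5168 + 0.4·0.4832) ≈ 0.4451
After 'present': P(author P) = 0.7·0.4451 / (0.7·0.4451 + 0.6·0.5549) ≈ 0.4834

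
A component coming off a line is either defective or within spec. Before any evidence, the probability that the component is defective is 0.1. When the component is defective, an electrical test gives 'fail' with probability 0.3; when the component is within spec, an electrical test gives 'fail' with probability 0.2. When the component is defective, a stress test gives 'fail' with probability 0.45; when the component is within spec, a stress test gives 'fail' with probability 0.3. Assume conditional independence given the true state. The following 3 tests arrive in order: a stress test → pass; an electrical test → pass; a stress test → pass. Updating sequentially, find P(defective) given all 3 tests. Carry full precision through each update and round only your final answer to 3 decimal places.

0.057

After a stress test='pass': P(defective) = 0.55·0.1000 / (0.55·0.1000 + 0.7·0.9000) ≈ 0.0803
After an electrical test='pass': P(defective) = 0.7·0.0803 / (0.7·0.0803 + 0.8·0.9197) ≈ 0.0710
After a stress test='pass': P(defective) = 0.55·0.0710 / (0.55·0.0710 + 0.7·0.9290) ≈ 0.0566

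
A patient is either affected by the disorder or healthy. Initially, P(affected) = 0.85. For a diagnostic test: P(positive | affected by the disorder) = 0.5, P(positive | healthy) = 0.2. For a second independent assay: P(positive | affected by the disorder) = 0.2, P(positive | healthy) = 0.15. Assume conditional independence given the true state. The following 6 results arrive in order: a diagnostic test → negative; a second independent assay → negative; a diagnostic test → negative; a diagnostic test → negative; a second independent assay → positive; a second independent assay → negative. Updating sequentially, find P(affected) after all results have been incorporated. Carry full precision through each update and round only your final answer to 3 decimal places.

0.620

After a diagnostic test='negative': P(affected) = 0.5·0.8500 / (0.5·0.8500 + 0.8·0.1500) ≈ 0.7798
After a second independent assay='negative': P(affected) = 0.8·0.7798 / (0.8·0.7798 + 0.85·0.2202) ≈ 0.7692
After a diagnostic test='negative': P(affected) = 0.5·0.7692 / (0.5·0.7692 + 0.8·0.2308) ≈ 0.6757
After a diagnostic test='negative': P(affected) = 0.5·0.6757 / (0.5·0.6757 + 0.8·0.3243) ≈ 0.5656
After a second independent assay='positive': P(affected) = 0.2·0.5656 / (0.2·0.5656 + 0.15·0.4344) ≈ 0.6345
After a second independent assay='negative': P(affected) = 0.8·0.6345 / (0.8·0.6345 + 0.85·0.3655) ≈ 0.6203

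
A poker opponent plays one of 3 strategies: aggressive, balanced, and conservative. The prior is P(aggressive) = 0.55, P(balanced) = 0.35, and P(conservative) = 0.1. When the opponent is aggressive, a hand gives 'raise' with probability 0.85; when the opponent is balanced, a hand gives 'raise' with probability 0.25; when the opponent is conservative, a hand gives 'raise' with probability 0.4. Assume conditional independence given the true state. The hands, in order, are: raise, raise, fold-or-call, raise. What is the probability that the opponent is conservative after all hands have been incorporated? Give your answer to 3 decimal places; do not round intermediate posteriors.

Apply Bayes' rule sequentially, carrying P(conservative) forward.
After 'raise': normaliser = 0.85·0.5500 + 0.25·0.3500 + 0.4·0.1000; P(aggressive) ≈ 0.7857, P(balanced) ≈ 0.1471, P(conservative) ≈ 0.0672
After 'raise': normaliser = 0.85·0.7857 + 0.25·0.1471 + 0.4·0.0672; P(aggressive) ≈ 0.9130, P(balanced) ≈ 0.0503, P(conservative) ≈ 0.0368
After 'fold-or-call': normaliser = 0.15·0.9130 + 0.75·0.0503 + 0.6·0.0368; P(aggressive) ≈ 0.6962, P(balanced) ≈ 0.1916, P(conservative) ≈ 0.1121
After 'raise': normaliser = 0.85·0.6962 + 0.25·0.1916 + 0.4·0.1121; P(aggressive) ≈ 0.8645, P(balanced) ≈ 0.0700, P(conservative) ≈ 0.0655

0.066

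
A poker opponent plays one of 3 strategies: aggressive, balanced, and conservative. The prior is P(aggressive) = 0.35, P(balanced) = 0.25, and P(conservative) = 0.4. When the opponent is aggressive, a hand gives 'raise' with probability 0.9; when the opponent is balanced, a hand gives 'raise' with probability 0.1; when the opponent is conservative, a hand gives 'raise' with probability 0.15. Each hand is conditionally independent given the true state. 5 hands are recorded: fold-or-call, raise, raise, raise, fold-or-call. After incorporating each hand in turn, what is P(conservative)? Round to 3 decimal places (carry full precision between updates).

0.262

After 'fold-or-call': normaliser = 0.1·0.3500 + 0.9·0.2500 + 0.85·0.4000; P(aggressive) ≈ 0.0583, P(balanced) ≈ 0.3750, P(conservative) ≈ 0.5667
After 'raise': normaliser = 0.9·0.0583 + 0.1·0.3750 + 0.15·0.5667; P(aggressive) ≈ 0.3000, P(balanced) ≈ 0.2143, P(conservative) ≈ 0.4857
After 'raise': normaliser = 0.9·0.3000 + 0.1·0.2143 + 0.15·0.4857; P(aggressive) ≈ 0.7412, P(balanced) ≈ 0.0588, P(conservative) ≈ 0.2000
After 'raise': normaliser = 0.9·0.7412 + 0.1·0.0588 + 0.15·0.2000; P(aggressive) ≈ 0.9490, P(balanced) ≈ 0.0084, P(conservative) ≈ 0.0427
After 'fold-or-call': normaliser = 0.1·0.9490 + 0.9·0.0084 + 0.85·0.0427; P(aggressive) ≈ 0.6842, P(balanced) ≈ 0.0543, P(conservative) ≈ 0.2615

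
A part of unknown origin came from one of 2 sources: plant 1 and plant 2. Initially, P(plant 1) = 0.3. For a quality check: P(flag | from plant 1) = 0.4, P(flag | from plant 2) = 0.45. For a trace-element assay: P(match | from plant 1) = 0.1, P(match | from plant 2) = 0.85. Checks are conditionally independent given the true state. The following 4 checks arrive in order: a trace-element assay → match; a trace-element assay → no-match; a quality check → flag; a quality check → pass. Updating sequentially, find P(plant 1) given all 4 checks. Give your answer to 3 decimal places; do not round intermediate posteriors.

0.227

Apply Bayes' rule sequentially, carrying P(plant 1) forward.
After a trace-element assay='match': P(plant 1) = 0.1·0.3000 / (0.1·0.3000 + 0.85·0.7000) ≈ 0.0480
After a trace-element assay='no-match': P(plant 1) = 0.9·0.0480 / (0.9·0.0480 + 0.15·0.9520) ≈ 0.2323
After a quality check='flag': P(plant 1) = 0.4·0.2323 / (0.4·0.2323 + 0.45·0.7677) ≈ 0.2119
After a quality check='pass': P(plant 1) = 0.6·0.2119 / (0.6·0.2119 + 0.55·0.7881) ≈ 0.2268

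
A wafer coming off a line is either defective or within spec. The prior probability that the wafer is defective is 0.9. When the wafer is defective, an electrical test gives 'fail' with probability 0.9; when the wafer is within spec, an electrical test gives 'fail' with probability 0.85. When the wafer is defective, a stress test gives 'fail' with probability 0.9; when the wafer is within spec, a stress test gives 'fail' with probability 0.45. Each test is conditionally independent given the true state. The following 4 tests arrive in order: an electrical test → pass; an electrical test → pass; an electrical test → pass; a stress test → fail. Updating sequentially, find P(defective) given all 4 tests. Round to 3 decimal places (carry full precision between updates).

0.842

After an electrical test='pass': P(defective) = 0.1·0.9000 / (0.1·0.9000 + 0.15·0.1000) ≈ 0.8571
After an electrical test='pass': P(defective) = 0.1·0.8571 / (0.1·0.8571 + 0.15·0.1429) ≈ 0.8000
After an electrical test='pass': P(defective) = 0.1·0.8000 / (0.1·0.8000 + 0.15·0.2000) ≈ 0.7273
After a stress test='fail': P(defective) = 0.9·0.7273 / (0.9·0.7273 + 0.45·0.2727) ≈ 0.8421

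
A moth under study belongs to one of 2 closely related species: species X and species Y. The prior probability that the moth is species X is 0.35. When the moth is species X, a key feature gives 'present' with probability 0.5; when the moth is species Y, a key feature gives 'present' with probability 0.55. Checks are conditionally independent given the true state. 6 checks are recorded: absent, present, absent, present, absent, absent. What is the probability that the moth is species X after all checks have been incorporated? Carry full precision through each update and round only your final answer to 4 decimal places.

0.4041

After 'absent': P(species X) = 0.5·0.3500 / (0.5·0.3500 + 0.45·0.6500) ≈ 0.3743
After 'present': P(species X) = 0.5·0.3743 / (0.5·0.3743 + 0.55·0.6257) ≈ 0.3523
After 'absent': P(species X) = 0.5·0.3523 / (0.5·0.3523 + 0.45·0.6477) ≈ 0.3767
After 'present': P(species X) = 0.5·0.3767 / (0.5·0.3767 + 0.55·0.6233) ≈ 0.3546
After 'absent': P(species X) = 0.5·0.3546 / (0.5·0.3546 + 0.45·0.6454) ≈ 0.3791
After 'absent': P(species X) = 0.5·0.3791 / (0.5·0.3791 + 0.45·0.6209) ≈ 0.4041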